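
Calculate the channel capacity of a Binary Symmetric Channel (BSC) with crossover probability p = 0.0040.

For BSC with error probability p:
C = 1 - H(p) where H(p) is binary entropy
H(0.0040) = -0.0040 × log₂(0.0040) - 0.9960 × log₂(0.9960)
H(p) = 0.0376
C = 1 - 0.0376 = 0.9624 bits/use


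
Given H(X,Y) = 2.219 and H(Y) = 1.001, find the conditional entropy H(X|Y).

Chain rule: H(X,Y) = H(X|Y) + H(Y)
H(X|Y) = H(X,Y) - H(Y) = 2.219 - 1.001 = 1.218 bits


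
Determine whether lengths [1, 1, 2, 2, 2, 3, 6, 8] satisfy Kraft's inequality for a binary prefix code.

Kraft inequality: Σ 2^(-l_i) ≤ 1 for prefix-free code
Calculating: 2^(-1) + 2^(-1) + 2^(-2) + 2^(-2) + 2^(-2) + 2^(-3) + 2^(-6) + 2^(-8)
= 0.5 + 0.5 + 0.25 + 0.25 + 0.25 + 0.125 + 0.015625 + 0.00390625
= 1.8945
Since 1.8945 > 1, prefix-free code does not exist


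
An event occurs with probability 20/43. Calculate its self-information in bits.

Information content I(x) = -log₂(p(x))
I = -log₂(20/43) = -log₂(0.4651)
I = 1.1043 bits


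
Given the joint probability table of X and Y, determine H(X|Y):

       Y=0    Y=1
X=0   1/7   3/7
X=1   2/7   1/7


H(X|Y) = Σ_y p(y) H(X|Y=y)
  p(Y=0) = 3/7, H(X|Y=0) = 0.9183
  p(Y=1) = 4/7, H(X|Y=1) = 0.8113
H(X|Y) = 0.4286×0.9183 + 0.5714×0.8113 = 0.8571 bits


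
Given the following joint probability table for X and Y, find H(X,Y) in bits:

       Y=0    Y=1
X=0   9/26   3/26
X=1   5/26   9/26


H(X,Y) = -Σ p(x,y) log₂ p(x,y)
  p(0,0)=9/26: -0.3462 × log₂(0.3462) = 0.5298
  p(0,1)=3/26: -0.1154 × log₂(0.1154) = 0.3595
  p(1,0)=5/26: -0.1923 × log₂(0.1923) = 0.4574
  p(1,1)=9/26: -0.3462 × log₂(0.3462) = 0.5298
H(X,Y) = 1.8765 bits


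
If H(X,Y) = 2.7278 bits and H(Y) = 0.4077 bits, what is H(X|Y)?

Chain rule: H(X,Y) = H(X|Y) + H(Y)
H(X|Y) = H(X,Y) - H(Y) = 2.7278 - 0.4077 = 2.3201 bits


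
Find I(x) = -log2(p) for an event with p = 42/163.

Information content I(x) = -log₂(p(x))
I = -log₂(42/163) = -log₂(0.2577)
I = 1.9564 bits


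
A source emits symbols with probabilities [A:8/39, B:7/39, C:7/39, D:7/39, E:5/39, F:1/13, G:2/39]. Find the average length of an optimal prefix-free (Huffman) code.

Huffman tree construction:
Combine smallest probabilities repeatedly
Resulting codes:
  A: 01 (length 2)
  B: 110 (length 3)
  C: 111 (length 3)
  D: 00 (length 2)
  E: 100 (length 3)
  F: 1011 (length 4)
  G: 1010 (length 4)
Average length = Σ p(s) × length(s) = 2.7436 bits


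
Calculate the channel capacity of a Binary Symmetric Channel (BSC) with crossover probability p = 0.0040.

For BSC with error probability p:
C = 1 - H(p) where H(p) is binary entropy
H(0.0040) = -0.0040 × log₂(0.0040) - 0.9960 × log₂(0.9960)
H(p) = 0.0376
C = 1 - 0.0376 = 0.9624 bits/use


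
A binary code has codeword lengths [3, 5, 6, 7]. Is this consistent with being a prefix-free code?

Kraft inequality: Σ 2^(-l_i) ≤ 1 for prefix-free code
Calculating: 2^(-3) + 2^(-5) + 2^(-6) + 2^(-7)
= 0.125 + 0.03125 + 0.015625 + 0.0078125
= 0.1797
Since 0.1797 ≤ 1, prefix-free code exists


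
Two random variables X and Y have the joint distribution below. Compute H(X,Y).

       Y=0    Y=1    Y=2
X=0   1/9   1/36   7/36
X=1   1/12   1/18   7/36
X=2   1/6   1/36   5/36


H(X,Y) = -Σ p(x,y) log₂ p(x,y)
  p(0,0)=1/9: -0.1111 × log₂(0.1111) = 0.3522
  p(0,1)=1/36: -0.0278 × log₂(0.0278) = 0.1436
  p(0,2)=7/36: -0.1944 × log₂(0.1944) = 0.4594
  p(1,0)=1/12: -0.0833 × log₂(0.0833) = 0.2987
  p(1,1)=1/18: -0.0556 × log₂(0.0556) = 0.2317
  p(1,2)=7/36: -0.1944 × log₂(0.1944) = 0.4594
  p(2,0)=1/6: -0.1667 × log₂(0.1667) = 0.4308
  p(2,1)=1/36: -0.0278 × log₂(0.0278) = 0.1436
  p(2,2)=5/36: -0.1389 × log₂(0.1389) = 0.3956
H(X,Y) = 2.9150 bits


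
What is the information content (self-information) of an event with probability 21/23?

Information content I(x) = -log₂(p(x))
I = -log₂(21/23) = -log₂(0.9130)
I = 0.1312 bits


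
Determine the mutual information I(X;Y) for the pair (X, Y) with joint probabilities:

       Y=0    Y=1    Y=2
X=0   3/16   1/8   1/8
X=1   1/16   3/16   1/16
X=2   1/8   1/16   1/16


H(X) = 1.5462, H(Y) = 1.5613, H(X,Y) = 3.0306
I(X;Y) = H(X) + H(Y) - H(X,Y) = 0.0768 bits


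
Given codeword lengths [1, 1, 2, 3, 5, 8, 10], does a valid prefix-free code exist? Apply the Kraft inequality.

Kraft inequality: Σ 2^(-l_i) ≤ 1 for prefix-free code
Calculating: 2^(-1) + 2^(-1) + 2^(-2) + 2^(-3) + 2^(-5) + 2^(-8) + 2^(-10)
= 0.5 + 0.5 + 0.25 + 0.125 + 0.03125 + 0.00390625 + 0.0009765625
= 1.4111
Since 1.4111 > 1, prefix-free code does not exist


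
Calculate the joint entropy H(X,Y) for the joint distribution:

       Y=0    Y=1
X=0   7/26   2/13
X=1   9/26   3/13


H(X,Y) = -Σ p(x,y) log₂ p(x,y)
  p(0,0)=7/26: -0.2692 × log₂(0.2692) = 0.5097
  p(0,1)=2/13: -0.1538 × log₂(0.1538) = 0.4155
  p(1,0)=9/26: -0.3462 × log₂(0.3462) = 0.5298
  p(1,1)=3/13: -0.2308 × log₂(0.2308) = 0.4882
H(X,Y) = 1.9431 bits


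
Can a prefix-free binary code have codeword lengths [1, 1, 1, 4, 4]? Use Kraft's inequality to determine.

Kraft inequality: Σ 2^(-l_i) ≤ 1 for prefix-free code
Calculating: 2^(-1) + 2^(-1) + 2^(-1) + 2^(-4) + 2^(-4)
= 0.5 + 0.5 + 0.5 + 0.0625 + 0.0625
= 1.6250
Since 1.6250 > 1, prefix-free code does not exist


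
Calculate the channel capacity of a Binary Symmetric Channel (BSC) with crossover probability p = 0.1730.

For BSC with error probability p:
C = 1 - H(p) where H(p) is binary entropy
H(0.1730) = -0.1730 × log₂(0.1730) - 0.8270 × log₂(0.8270)
H(p) = 0.6645
C = 1 - 0.6645 = 0.3355 bits/use


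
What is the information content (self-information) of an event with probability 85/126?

Information content I(x) = -log₂(p(x))
I = -log₂(85/126) = -log₂(0.6746)
I = 0.5679 bits


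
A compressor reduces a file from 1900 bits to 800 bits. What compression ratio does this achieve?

Compression ratio = Original / Compressed
= 1900 / 800 = 2.38:1


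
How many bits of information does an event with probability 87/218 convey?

Information content I(x) = -log₂(p(x))
I = -log₂(87/218) = -log₂(0.3991)
I = 1.3252 bits


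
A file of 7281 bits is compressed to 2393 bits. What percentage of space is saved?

Space savings = (1 - Compressed/Original) × 100%
= (1 - 2393/7281) × 100%
= 67.13%


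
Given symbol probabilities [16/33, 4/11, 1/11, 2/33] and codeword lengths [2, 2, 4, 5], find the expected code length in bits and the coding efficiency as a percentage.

Average length L = Σ p_i × l_i = 2.3636 bits
Entropy H = 1.5967 bits
Efficiency η = H/L × 100% = 67.55%


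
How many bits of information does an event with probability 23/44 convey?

Information content I(x) = -log₂(p(x))
I = -log₂(23/44) = -log₂(0.5227)
I = 0.9359 bits


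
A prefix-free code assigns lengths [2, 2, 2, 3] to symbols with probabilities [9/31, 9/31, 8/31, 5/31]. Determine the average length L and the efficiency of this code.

Average length L = Σ p_i × l_i = 2.1613 bits
Entropy H = 1.9649 bits
Efficiency η = H/L × 100% = 90.91%


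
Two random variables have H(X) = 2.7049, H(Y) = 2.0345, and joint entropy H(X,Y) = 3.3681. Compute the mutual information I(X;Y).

I(X;Y) = H(X) + H(Y) - H(X,Y)
I(X;Y) = 2.7049 + 2.0345 - 3.3681 = 1.3713 bits


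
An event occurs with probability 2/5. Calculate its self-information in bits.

Information content I(x) = -log₂(p(x))
I = -log₂(2/5) = -log₂(0.4000)
I = 1.3219 bits


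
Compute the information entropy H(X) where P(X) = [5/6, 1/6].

H(X) = -Σ p(x) log₂ p(x)
  -5/6 × log₂(5/6) = 0.2192
  -1/6 × log₂(1/6) = 0.4308
H(X) = 0.6500 bits


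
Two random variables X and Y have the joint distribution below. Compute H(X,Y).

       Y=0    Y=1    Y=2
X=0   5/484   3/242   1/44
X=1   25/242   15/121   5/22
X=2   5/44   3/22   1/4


H(X,Y) = -Σ p(x,y) log₂ p(x,y)
  p(0,0)=5/484: -0.0103 × log₂(0.0103) = 0.0682
  p(0,1)=3/242: -0.0124 × log₂(0.0124) = 0.0785
  p(0,2)=1/44: -0.0227 × log₂(0.0227) = 0.1241
  p(1,0)=25/242: -0.1033 × log₂(0.1033) = 0.3383
  p(1,1)=15/121: -0.1240 × log₂(0.1240) = 0.3734
  p(1,2)=5/22: -0.2273 × log₂(0.2273) = 0.4858
  p(2,0)=5/44: -0.1136 × log₂(0.1136) = 0.3565
  p(2,1)=3/22: -0.1364 × log₂(0.1364) = 0.3920
  p(2,2)=1/4: -0.2500 × log₂(0.2500) = 0.5000
H(X,Y) = 2.7168 bits


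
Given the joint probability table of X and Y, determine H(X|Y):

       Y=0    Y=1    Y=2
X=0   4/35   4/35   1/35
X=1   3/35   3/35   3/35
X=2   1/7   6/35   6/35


H(X|Y) = Σ_y p(y) H(X|Y=y)
  p(Y=0) = 12/35, H(X|Y=0) = 1.5546
  p(Y=1) = 13/35, H(X|Y=1) = 1.5262
  p(Y=2) = 2/7, H(X|Y=2) = 1.2955
H(X|Y) = 0.3429×1.5546 + 0.3714×1.5262 + 0.2857×1.2955 = 1.4700 bits


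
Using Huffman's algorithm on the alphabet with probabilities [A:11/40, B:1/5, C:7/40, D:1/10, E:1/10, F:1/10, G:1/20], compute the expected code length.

Huffman tree construction:
Combine smallest probabilities repeatedly
Resulting codes:
  A: 10 (length 2)
  B: 00 (length 2)
  C: 111 (length 3)
  D: 1101 (length 4)
  E: 010 (length 3)
  F: 011 (length 3)
  G: 1100 (length 4)
Average length = Σ p(s) × length(s) = 2.6750 bits


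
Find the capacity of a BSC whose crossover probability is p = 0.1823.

For BSC with error probability p:
C = 1 - H(p) where H(p) is binary entropy
H(0.1823) = -0.1823 × log₂(0.1823) - 0.8177 × log₂(0.8177)
H(p) = 0.6851
C = 1 - 0.6851 = 0.3149 bits/use


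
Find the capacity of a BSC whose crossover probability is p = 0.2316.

For BSC with error probability p:
C = 1 - H(p) where H(p) is binary entropy
H(0.2316) = -0.2316 × log₂(0.2316) - 0.7684 × log₂(0.7684)
H(p) = 0.7808
C = 1 - 0.7808 = 0.2192 bits/use


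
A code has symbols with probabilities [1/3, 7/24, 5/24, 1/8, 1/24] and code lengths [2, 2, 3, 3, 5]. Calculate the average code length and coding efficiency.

Average length L = Σ p_i × l_i = 2.4583 bits
Entropy H = 2.0843 bits
Efficiency η = H/L × 100% = 84.78%


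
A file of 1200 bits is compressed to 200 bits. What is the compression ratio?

Compression ratio = Original / Compressed
= 1200 / 200 = 6.00:1


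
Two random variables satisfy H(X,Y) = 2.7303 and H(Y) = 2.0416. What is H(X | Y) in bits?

Chain rule: H(X,Y) = H(X|Y) + H(Y)
H(X|Y) = H(X,Y) - H(Y) = 2.7303 - 2.0416 = 0.6887 bits


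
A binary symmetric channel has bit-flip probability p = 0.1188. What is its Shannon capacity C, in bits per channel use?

For BSC with error probability p:
C = 1 - H(p) where H(p) is binary entropy
H(0.1188) = -0.1188 × log₂(0.1188) - 0.8812 × log₂(0.8812)
H(p) = 0.5259
C = 1 - 0.5259 = 0.4741 bits/use


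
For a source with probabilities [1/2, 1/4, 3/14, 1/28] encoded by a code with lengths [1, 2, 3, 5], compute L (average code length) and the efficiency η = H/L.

Average length L = Σ p_i × l_i = 1.8214 bits
Entropy H = 1.6479 bits
Efficiency η = H/L × 100% = 90.47%


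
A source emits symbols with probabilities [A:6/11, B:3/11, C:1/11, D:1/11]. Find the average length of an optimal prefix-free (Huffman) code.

Huffman tree construction:
Combine smallest probabilities repeatedly
Resulting codes:
  A: 1 (length 1)
  B: 01 (length 2)
  C: 000 (length 3)
  D: 001 (length 3)
Average length = Σ p(s) × length(s) = 1.6364 bits


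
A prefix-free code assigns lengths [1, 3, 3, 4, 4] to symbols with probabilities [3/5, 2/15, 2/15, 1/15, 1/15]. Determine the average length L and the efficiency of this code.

Average length L = Σ p_i × l_i = 1.9333 bits
Entropy H = 1.7383 bits
Efficiency η = H/L × 100% = 89.91%


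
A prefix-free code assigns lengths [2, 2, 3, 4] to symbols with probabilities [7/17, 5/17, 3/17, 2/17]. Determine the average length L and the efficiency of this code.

Average length L = Σ p_i × l_i = 2.4118 bits
Entropy H = 1.8512 bits
Efficiency η = H/L × 100% = 76.76%


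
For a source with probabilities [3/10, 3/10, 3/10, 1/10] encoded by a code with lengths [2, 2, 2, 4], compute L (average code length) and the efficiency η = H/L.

Average length L = Σ p_i × l_i = 2.2000 bits
Entropy H = 1.8955 bits
Efficiency η = H/L × 100% = 86.16%


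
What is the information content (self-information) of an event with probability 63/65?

Information content I(x) = -log₂(p(x))
I = -log₂(63/65) = -log₂(0.9692)
I = 0.0451 bits


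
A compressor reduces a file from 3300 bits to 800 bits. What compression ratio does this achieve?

Compression ratio = Original / Compressed
= 3300 / 800 = 4.12:1


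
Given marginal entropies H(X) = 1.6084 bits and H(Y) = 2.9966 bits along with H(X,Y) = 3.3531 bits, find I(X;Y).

I(X;Y) = H(X) + H(Y) - H(X,Y)
I(X;Y) = 1.6084 + 2.9966 - 3.3531 = 1.2519 bits


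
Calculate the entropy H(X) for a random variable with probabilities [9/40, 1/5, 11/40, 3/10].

H(X) = -Σ p(x) log₂ p(x)
  -9/40 × log₂(9/40) = 0.4842
  -1/5 × log₂(1/5) = 0.4644
  -11/40 × log₂(11/40) = 0.5122
  -3/10 × log₂(3/10) = 0.5211
H(X) = 1.9819 bits


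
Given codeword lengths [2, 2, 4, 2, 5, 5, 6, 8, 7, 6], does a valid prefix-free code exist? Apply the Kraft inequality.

Kraft inequality: Σ 2^(-l_i) ≤ 1 for prefix-free code
Calculating: 2^(-2) + 2^(-2) + 2^(-4) + 2^(-2) + 2^(-5) + 2^(-5) + 2^(-6) + 2^(-8) + 2^(-7) + 2^(-6)
= 0.25 + 0.25 + 0.0625 + 0.25 + 0.03125 + 0.03125 + 0.015625 + 0.00390625 + 0.0078125 + 0.015625
= 0.9180
Since 0.9180 ≤ 1, prefix-free code exists


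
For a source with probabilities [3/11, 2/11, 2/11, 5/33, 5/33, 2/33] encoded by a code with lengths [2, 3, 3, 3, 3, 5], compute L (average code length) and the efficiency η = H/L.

Average length L = Σ p_i × l_i = 2.8485 bits
Entropy H = 2.4757 bits
Efficiency η = H/L × 100% = 86.91%


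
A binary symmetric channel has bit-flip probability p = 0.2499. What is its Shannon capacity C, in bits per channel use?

For BSC with error probability p:
C = 1 - H(p) where H(p) is binary entropy
H(0.2499) = -0.2499 × log₂(0.2499) - 0.7501 × log₂(0.7501)
H(p) = 0.8111
C = 1 - 0.8111 = 0.1889 bits/use


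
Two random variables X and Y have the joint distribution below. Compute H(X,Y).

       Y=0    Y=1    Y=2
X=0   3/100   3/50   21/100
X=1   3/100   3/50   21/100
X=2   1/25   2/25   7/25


H(X,Y) = -Σ p(x,y) log₂ p(x,y)
  p(0,0)=3/100: -0.0300 × log₂(0.0300) = 0.1518
  p(0,1)=3/50: -0.0600 × log₂(0.0600) = 0.2435
  p(0,2)=21/100: -0.2100 × log₂(0.2100) = 0.4728
  p(1,0)=3/100: -0.0300 × log₂(0.0300) = 0.1518
  p(1,1)=3/50: -0.0600 × log₂(0.0600) = 0.2435
  p(1,2)=21/100: -0.2100 × log₂(0.2100) = 0.4728
  p(2,0)=1/25: -0.0400 × log₂(0.0400) = 0.1858
  p(2,1)=2/25: -0.0800 × log₂(0.0800) = 0.2915
  p(2,2)=7/25: -0.2800 × log₂(0.2800) = 0.5142
H(X,Y) = 2.7277 bits


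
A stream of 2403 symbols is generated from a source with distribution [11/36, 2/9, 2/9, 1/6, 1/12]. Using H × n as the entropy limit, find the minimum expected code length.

Entropy H = 2.2166 bits/symbol
Minimum bits = H × n = 2.2166 × 2403
= 5326.58 bits


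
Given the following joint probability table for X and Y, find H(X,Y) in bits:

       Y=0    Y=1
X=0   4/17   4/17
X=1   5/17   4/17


H(X,Y) = -Σ p(x,y) log₂ p(x,y)
  p(0,0)=4/17: -0.2353 × log₂(0.2353) = 0.4912
  p(0,1)=4/17: -0.2353 × log₂(0.2353) = 0.4912
  p(1,0)=5/17: -0.2941 × log₂(0.2941) = 0.5193
  p(1,1)=4/17: -0.2353 × log₂(0.2353) = 0.4912
H(X,Y) = 1.9928 bits


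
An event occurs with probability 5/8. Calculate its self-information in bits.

Information content I(x) = -log₂(p(x))
I = -log₂(5/8) = -log₂(0.6250)
I = 0.6781 bits


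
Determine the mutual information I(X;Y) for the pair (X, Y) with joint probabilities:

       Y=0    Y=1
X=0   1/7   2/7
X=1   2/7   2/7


H(X) = 0.9852, H(Y) = 0.9852, H(X,Y) = 1.9502
I(X;Y) = H(X) + H(Y) - H(X,Y) = 0.0202 bits


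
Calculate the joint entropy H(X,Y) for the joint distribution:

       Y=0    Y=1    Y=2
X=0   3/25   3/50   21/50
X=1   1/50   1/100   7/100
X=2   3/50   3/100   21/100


H(X,Y) = -Σ p(x,y) log₂ p(x,y)
  p(0,0)=3/25: -0.1200 × log₂(0.1200) = 0.3671
  p(0,1)=3/50: -0.0600 × log₂(0.0600) = 0.2435
  p(0,2)=21/50: -0.4200 × log₂(0.4200) = 0.5256
  p(1,0)=1/50: -0.0200 × log₂(0.0200) = 0.1129
  p(1,1)=1/100: -0.0100 × log₂(0.0100) = 0.0664
  p(1,2)=7/100: -0.0700 × log₂(0.0700) = 0.2686
  p(2,0)=3/50: -0.0600 × log₂(0.0600) = 0.2435
  p(2,1)=3/100: -0.0300 × log₂(0.0300) = 0.1518
  p(2,2)=21/100: -0.2100 × log₂(0.2100) = 0.4728
H(X,Y) = 2.4522 bits


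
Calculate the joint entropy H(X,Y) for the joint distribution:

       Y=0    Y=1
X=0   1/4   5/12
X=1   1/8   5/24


H(X,Y) = -Σ p(x,y) log₂ p(x,y)
  p(0,0)=1/4: -0.2500 × log₂(0.2500) = 0.5000
  p(0,1)=5/12: -0.4167 × log₂(0.4167) = 0.5263
  p(1,0)=1/8: -0.1250 × log₂(0.1250) = 0.3750
  p(1,1)=5/24: -0.2083 × log₂(0.2083) = 0.4715
H(X,Y) = 1.8727 bits


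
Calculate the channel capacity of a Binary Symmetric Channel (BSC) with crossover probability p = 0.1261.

For BSC with error probability p:
C = 1 - H(p) where H(p) is binary entropy
H(0.1261) = -0.1261 × log₂(0.1261) - 0.8739 × log₂(0.8739)
H(p) = 0.5466
C = 1 - 0.5466 = 0.4534 bits/use


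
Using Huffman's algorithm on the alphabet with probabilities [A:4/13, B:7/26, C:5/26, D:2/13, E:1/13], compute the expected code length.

Huffman tree construction:
Combine smallest probabilities repeatedly
Resulting codes:
  A: 11 (length 2)
  B: 10 (length 2)
  C: 00 (length 2)
  D: 011 (length 3)
  E: 010 (length 3)
Average length = Σ p(s) × length(s) = 2.2308 bits


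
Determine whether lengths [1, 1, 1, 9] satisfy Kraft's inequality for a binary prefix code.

Kraft inequality: Σ 2^(-l_i) ≤ 1 for prefix-free code
Calculating: 2^(-1) + 2^(-1) + 2^(-1) + 2^(-9)
= 0.5 + 0.5 + 0.5 + 0.001953125
= 1.5020
Since 1.5020 > 1, prefix-free code does not exist


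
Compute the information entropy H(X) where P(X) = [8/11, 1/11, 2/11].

H(X) = -Σ p(x) log₂ p(x)
  -8/11 × log₂(8/11) = 0.3341
  -1/11 × log₂(1/11) = 0.3145
  -2/11 × log₂(2/11) = 0.4472
H(X) = 1.0958 bits


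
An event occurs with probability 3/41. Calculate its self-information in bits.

Information content I(x) = -log₂(p(x))
I = -log₂(3/41) = -log₂(0.0732)
I = 3.7726 bits


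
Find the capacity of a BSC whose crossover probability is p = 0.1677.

For BSC with error probability p:
C = 1 - H(p) where H(p) is binary entropy
H(0.1677) = -0.1677 × log₂(0.1677) - 0.8323 × log₂(0.8323)
H(p) = 0.6524
C = 1 - 0.6524 = 0.3476 bits/use


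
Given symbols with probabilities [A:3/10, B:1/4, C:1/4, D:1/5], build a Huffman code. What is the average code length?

Huffman tree construction:
Combine smallest probabilities repeatedly
Resulting codes:
  A: 11 (length 2)
  B: 01 (length 2)
  C: 10 (length 2)
  D: 00 (length 2)
Average length = Σ p(s) × length(s) = 2.0000 bits


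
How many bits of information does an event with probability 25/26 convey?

Information content I(x) = -log₂(p(x))
I = -log₂(25/26) = -log₂(0.9615)
I = 0.0566 bits


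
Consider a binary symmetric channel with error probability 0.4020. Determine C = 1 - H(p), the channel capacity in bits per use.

For BSC with error probability p:
C = 1 - H(p) where H(p) is binary entropy
H(0.4020) = -0.4020 × log₂(0.4020) - 0.5980 × log₂(0.5980)
H(p) = 0.9721
C = 1 - 0.9721 = 0.0279 bits/use


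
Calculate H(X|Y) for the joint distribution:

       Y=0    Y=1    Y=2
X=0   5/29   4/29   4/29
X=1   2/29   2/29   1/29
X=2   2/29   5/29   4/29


H(X|Y) = Σ_y p(y) H(X|Y=y)
  p(Y=0) = 9/29, H(X|Y=0) = 1.4355
  p(Y=1) = 11/29, H(X|Y=1) = 1.4949
  p(Y=2) = 9/29, H(X|Y=2) = 1.3921
H(X|Y) = 0.3103×1.4355 + 0.3793×1.4949 + 0.3103×1.3921 = 1.4446 bits


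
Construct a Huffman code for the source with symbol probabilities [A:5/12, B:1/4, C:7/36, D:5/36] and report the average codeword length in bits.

Huffman tree construction:
Combine smallest probabilities repeatedly
Resulting codes:
  A: 0 (length 1)
  B: 10 (length 2)
  C: 111 (length 3)
  D: 110 (length 3)
Average length = Σ p(s) × length(s) = 1.9167 bits


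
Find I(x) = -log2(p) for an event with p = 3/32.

Information content I(x) = -log₂(p(x))
I = -log₂(3/32) = -log₂(0.0938)
I = 3.4150 bits


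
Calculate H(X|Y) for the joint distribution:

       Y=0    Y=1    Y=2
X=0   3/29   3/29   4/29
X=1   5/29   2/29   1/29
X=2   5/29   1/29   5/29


H(X|Y) = Σ_y p(y) H(X|Y=y)
  p(Y=0) = 13/29, H(X|Y=0) = 1.5486
  p(Y=1) = 6/29, H(X|Y=1) = 1.4591
  p(Y=2) = 10/29, H(X|Y=2) = 1.3610
H(X|Y) = 0.4483×1.5486 + 0.2069×1.4591 + 0.3448×1.3610 = 1.4654 bits


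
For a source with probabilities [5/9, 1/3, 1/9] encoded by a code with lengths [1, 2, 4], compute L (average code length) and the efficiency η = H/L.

Average length L = Σ p_i × l_i = 1.6667 bits
Entropy H = 1.3516 bits
Efficiency η = H/L × 100% = 81.10%


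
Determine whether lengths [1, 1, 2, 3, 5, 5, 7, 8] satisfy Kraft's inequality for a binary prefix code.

Kraft inequality: Σ 2^(-l_i) ≤ 1 for prefix-free code
Calculating: 2^(-1) + 2^(-1) + 2^(-2) + 2^(-3) + 2^(-5) + 2^(-5) + 2^(-7) + 2^(-8)
= 0.5 + 0.5 + 0.25 + 0.125 + 0.03125 + 0.03125 + 0.0078125 + 0.00390625
= 1.4492
Since 1.4492 > 1, prefix-free code does not exist


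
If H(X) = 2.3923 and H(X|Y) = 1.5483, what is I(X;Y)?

I(X;Y) = H(X) - H(X|Y)
I(X;Y) = 2.3923 - 1.5483 = 0.844 bits


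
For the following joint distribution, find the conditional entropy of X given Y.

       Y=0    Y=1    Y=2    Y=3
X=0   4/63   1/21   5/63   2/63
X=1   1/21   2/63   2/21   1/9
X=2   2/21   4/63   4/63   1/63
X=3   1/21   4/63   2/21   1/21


H(X|Y) = Σ_y p(y) H(X|Y=y)
  p(Y=0) = 16/63, H(X|Y=0) = 1.9363
  p(Y=1) = 13/63, H(X|Y=1) = 1.9501
  p(Y=2) = 1/3, H(X|Y=2) = 1.9814
  p(Y=3) = 13/63, H(X|Y=3) = 1.6692
H(X|Y) = 0.2540×1.9363 + 0.2063×1.9501 + 0.3333×1.9814 + 0.2063×1.6692 = 1.8990 bits


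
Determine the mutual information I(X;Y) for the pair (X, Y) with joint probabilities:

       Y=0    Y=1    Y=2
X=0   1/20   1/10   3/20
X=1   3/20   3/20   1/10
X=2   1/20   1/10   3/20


H(X) = 1.5710, H(Y) = 1.5589, H(X,Y) = 3.0710
I(X;Y) = H(X) + H(Y) - H(X,Y) = 0.0589 bits


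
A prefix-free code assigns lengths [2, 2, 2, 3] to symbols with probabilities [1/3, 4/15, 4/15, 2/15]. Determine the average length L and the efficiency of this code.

Average length L = Σ p_i × l_i = 2.1333 bits
Entropy H = 1.9329 bits
Efficiency η = H/L × 100% = 90.61%


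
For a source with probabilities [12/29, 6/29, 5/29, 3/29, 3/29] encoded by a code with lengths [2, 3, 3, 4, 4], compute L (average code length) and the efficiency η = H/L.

Average length L = Σ p_i × l_i = 2.7931 bits
Entropy H = 2.1115 bits
Efficiency η = H/L × 100% = 75.60%


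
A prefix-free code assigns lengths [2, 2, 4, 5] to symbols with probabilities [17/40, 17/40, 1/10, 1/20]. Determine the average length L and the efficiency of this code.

Average length L = Σ p_i × l_i = 2.3500 bits
Entropy H = 1.5976 bits
Efficiency η = H/L × 100% = 67.98%


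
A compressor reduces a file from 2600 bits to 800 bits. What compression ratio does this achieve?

Compression ratio = Original / Compressed
= 2600 / 800 = 3.25:1


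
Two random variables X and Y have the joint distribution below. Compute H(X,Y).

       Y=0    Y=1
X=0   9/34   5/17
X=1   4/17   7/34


H(X,Y) = -Σ p(x,y) log₂ p(x,y)
  p(0,0)=9/34: -0.2647 × log₂(0.2647) = 0.5076
  p(0,1)=5/17: -0.2941 × log₂(0.2941) = 0.5193
  p(1,0)=4/17: -0.2353 × log₂(0.2353) = 0.4912
  p(1,1)=7/34: -0.2059 × log₂(0.2059) = 0.4694
H(X,Y) = 1.9875 bits


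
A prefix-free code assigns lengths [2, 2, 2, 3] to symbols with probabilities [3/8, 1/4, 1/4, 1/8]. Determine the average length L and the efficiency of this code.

Average length L = Σ p_i × l_i = 2.1250 bits
Entropy H = 1.9056 bits
Efficiency η = H/L × 100% = 89.68%


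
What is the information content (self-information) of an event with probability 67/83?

Information content I(x) = -log₂(p(x))
I = -log₂(67/83) = -log₂(0.8072)
I = 0.3090 bits


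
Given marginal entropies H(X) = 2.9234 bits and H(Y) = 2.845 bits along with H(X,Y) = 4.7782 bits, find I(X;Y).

I(X;Y) = H(X) + H(Y) - H(X,Y)
I(X;Y) = 2.9234 + 2.845 - 4.7782 = 0.9902 bits


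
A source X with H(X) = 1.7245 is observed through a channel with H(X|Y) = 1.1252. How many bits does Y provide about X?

I(X;Y) = H(X) - H(X|Y)
I(X;Y) = 1.7245 - 1.1252 = 0.5993 bits


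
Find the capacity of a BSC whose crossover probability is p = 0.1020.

For BSC with error probability p:
C = 1 - H(p) where H(p) is binary entropy
H(0.1020) = -0.1020 × log₂(0.1020) - 0.8980 × log₂(0.8980)
H(p) = 0.4753
C = 1 - 0.4753 = 0.5247 bits/use


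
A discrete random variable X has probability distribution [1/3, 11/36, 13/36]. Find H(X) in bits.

H(X) = -Σ p(x) log₂ p(x)
  -1/3 × log₂(1/3) = 0.5283
  -11/36 × log₂(11/36) = 0.5227
  -13/36 × log₂(13/36) = 0.5306
H(X) = 1.5816 bits


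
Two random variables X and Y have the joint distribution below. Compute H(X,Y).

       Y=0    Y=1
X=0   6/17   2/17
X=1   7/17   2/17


H(X,Y) = -Σ p(x,y) log₂ p(x,y)
  p(0,0)=6/17: -0.3529 × log₂(0.3529) = 0.5303
  p(0,1)=2/17: -0.1176 × log₂(0.1176) = 0.3632
  p(1,0)=7/17: -0.4118 × log₂(0.4118) = 0.5271
  p(1,1)=2/17: -0.1176 × log₂(0.1176) = 0.3632
H(X,Y) = 1.7839 bits


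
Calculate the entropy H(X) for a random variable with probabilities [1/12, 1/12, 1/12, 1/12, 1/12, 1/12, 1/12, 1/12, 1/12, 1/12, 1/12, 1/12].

H(X) = -Σ p(x) log₂ p(x)
  -1/12 × log₂(1/12) = 0.2987
  -1/12 × log₂(1/12) = 0.2987
  -1/12 × log₂(1/12) = 0.2987
  -1/12 × log₂(1/12) = 0.2987
  -1/12 × log₂(1/12) = 0.2987
  -1/12 × log₂(1/12) = 0.2987
  -1/12 × log₂(1/12) = 0.2987
  -1/12 × log₂(1/12) = 0.2987
  -1/12 × log₂(1/12) = 0.2987
  -1/12 × log₂(1/12) = 0.2987
  -1/12 × log₂(1/12) = 0.2987
  -1/12 × log₂(1/12) = 0.2987
H(X) = 3.5850 bits


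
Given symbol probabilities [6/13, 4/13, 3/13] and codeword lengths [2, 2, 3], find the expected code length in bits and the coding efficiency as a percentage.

Average length L = Σ p_i × l_i = 2.2308 bits
Entropy H = 1.5262 bits
Efficiency η = H/L × 100% = 68.42%


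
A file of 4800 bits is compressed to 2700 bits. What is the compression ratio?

Compression ratio = Original / Compressed
= 4800 / 2700 = 1.78:1


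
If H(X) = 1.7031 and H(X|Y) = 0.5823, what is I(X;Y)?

I(X;Y) = H(X) - H(X|Y)
I(X;Y) = 1.7031 - 0.5823 = 1.1208 bits


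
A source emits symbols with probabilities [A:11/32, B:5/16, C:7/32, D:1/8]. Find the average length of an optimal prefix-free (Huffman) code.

Huffman tree construction:
Combine smallest probabilities repeatedly
Resulting codes:
  A: 11 (length 2)
  B: 10 (length 2)
  C: 01 (length 2)
  D: 00 (length 2)
Average length = Σ p(s) × length(s) = 2.0000 bits


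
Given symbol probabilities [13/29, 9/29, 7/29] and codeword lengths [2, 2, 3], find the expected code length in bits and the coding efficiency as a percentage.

Average length L = Σ p_i × l_i = 2.2414 bits
Entropy H = 1.5378 bits
Efficiency η = H/L × 100% = 68.61%


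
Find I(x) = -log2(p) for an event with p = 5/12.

Information content I(x) = -log₂(p(x))
I = -log₂(5/12) = -log₂(0.4167)
I = 1.2630 bits


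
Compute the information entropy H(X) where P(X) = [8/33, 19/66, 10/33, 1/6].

H(X) = -Σ p(x) log₂ p(x)
  -8/33 × log₂(8/33) = 0.4956
  -19/66 × log₂(19/66) = 0.5172
  -10/33 × log₂(10/33) = 0.5220
  -1/6 × log₂(1/6) = 0.4308
H(X) = 1.9656 bits


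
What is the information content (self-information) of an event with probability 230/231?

Information content I(x) = -log₂(p(x))
I = -log₂(230/231) = -log₂(0.9957)
I = 0.0063 bits


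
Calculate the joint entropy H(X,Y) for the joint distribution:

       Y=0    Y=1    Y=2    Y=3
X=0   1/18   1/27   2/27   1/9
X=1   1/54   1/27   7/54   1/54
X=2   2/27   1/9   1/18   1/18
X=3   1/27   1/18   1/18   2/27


H(X,Y) = -Σ p(x,y) log₂ p(x,y)
  p(0,0)=1/18: -0.0556 × log₂(0.0556) = 0.2317
  p(0,1)=1/27: -0.0370 × log₂(0.0370) = 0.1761
  p(0,2)=2/27: -0.0741 × log₂(0.0741) = 0.2781
  p(0,3)=1/9: -0.1111 × log₂(0.1111) = 0.3522
  p(1,0)=1/54: -0.0185 × log₂(0.0185) = 0.1066
  p(1,1)=1/27: -0.0370 × log₂(0.0370) = 0.1761
  p(1,2)=7/54: -0.1296 × log₂(0.1296) = 0.3821
  p(1,3)=1/54: -0.0185 × log₂(0.0185) = 0.1066
  p(2,0)=2/27: -0.0741 × log₂(0.0741) = 0.2781
  p(2,1)=1/9: -0.1111 × log₂(0.1111) = 0.3522
  p(2,2)=1/18: -0.0556 × log₂(0.0556) = 0.2317
  p(2,3)=1/18: -0.0556 × log₂(0.0556) = 0.2317
  p(3,0)=1/27: -0.0370 × log₂(0.0370) = 0.1761
  p(3,1)=1/18: -0.0556 × log₂(0.0556) = 0.2317
  p(3,2)=1/18: -0.0556 × log₂(0.0556) = 0.2317
  p(3,3)=2/27: -0.0741 × log₂(0.0741) = 0.2781
H(X,Y) = 3.8207 bits


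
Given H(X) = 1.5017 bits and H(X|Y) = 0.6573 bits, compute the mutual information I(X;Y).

I(X;Y) = H(X) - H(X|Y)
I(X;Y) = 1.5017 - 0.6573 = 0.8444 bits


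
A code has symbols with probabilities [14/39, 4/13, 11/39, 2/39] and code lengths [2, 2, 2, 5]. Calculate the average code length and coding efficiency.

Average length L = Σ p_i × l_i = 2.1538 bits
Entropy H = 1.7886 bits
Efficiency η = H/L × 100% = 83.04%


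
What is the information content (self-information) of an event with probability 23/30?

Information content I(x) = -log₂(p(x))
I = -log₂(23/30) = -log₂(0.7667)
I = 0.3833 bits


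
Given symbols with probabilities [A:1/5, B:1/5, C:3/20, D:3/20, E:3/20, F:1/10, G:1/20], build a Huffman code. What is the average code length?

Huffman tree construction:
Combine smallest probabilities repeatedly
Resulting codes:
  A: 00 (length 2)
  B: 01 (length 2)
  C: 100 (length 3)
  D: 101 (length 3)
  E: 110 (length 3)
  F: 1111 (length 4)
  G: 1110 (length 4)
Average length = Σ p(s) × length(s) = 2.7500 bits


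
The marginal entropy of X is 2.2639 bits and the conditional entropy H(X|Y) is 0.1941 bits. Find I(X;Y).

I(X;Y) = H(X) - H(X|Y)
I(X;Y) = 2.2639 - 0.1941 = 2.0698 bits


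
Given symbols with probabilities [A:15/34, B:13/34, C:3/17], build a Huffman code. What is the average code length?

Huffman tree construction:
Combine smallest probabilities repeatedly
Resulting codes:
  A: 0 (length 1)
  B: 11 (length 2)
  C: 10 (length 2)
Average length = Σ p(s) × length(s) = 1.5588 bits


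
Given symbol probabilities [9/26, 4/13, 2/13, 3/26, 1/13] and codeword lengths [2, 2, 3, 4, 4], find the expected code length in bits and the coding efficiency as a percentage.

Average length L = Σ p_i × l_i = 2.5385 bits
Entropy H = 2.1126 bits
Efficiency η = H/L × 100% = 83.22%


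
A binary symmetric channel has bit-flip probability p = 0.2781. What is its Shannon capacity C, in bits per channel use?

For BSC with error probability p:
C = 1 - H(p) where H(p) is binary entropy
H(0.2781) = -0.2781 × log₂(0.2781) - 0.7219 × log₂(0.7219)
H(p) = 0.8528
C = 1 - 0.8528 = 0.1472 bits/use


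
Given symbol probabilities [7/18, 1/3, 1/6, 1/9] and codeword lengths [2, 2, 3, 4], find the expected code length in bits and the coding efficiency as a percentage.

Average length L = Σ p_i × l_i = 2.3889 bits
Entropy H = 1.8413 bits
Efficiency η = H/L × 100% = 77.08%


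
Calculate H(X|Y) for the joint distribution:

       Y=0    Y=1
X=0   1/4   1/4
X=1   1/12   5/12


H(X|Y) = Σ_y p(y) H(X|Y=y)
  p(Y=0) = 1/3, H(X|Y=0) = 0.8113
  p(Y=1) = 2/3, H(X|Y=1) = 0.9544
H(X|Y) = 0.3333×0.8113 + 0.6667×0.9544 = 0.9067 bits


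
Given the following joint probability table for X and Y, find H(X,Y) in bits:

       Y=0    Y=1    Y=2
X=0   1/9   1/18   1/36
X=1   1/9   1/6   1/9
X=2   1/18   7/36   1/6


H(X,Y) = -Σ p(x,y) log₂ p(x,y)
  p(0,0)=1/9: -0.1111 × log₂(0.1111) = 0.3522
  p(0,1)=1/18: -0.0556 × log₂(0.0556) = 0.2317
  p(0,2)=1/36: -0.0278 × log₂(0.0278) = 0.1436
  p(1,0)=1/9: -0.1111 × log₂(0.1111) = 0.3522
  p(1,1)=1/6: -0.1667 × log₂(0.1667) = 0.4308
  p(1,2)=1/9: -0.1111 × log₂(0.1111) = 0.3522
  p(2,0)=1/18: -0.0556 × log₂(0.0556) = 0.2317
  p(2,1)=7/36: -0.1944 × log₂(0.1944) = 0.4594
  p(2,2)=1/6: -0.1667 × log₂(0.1667) = 0.4308
H(X,Y) = 2.9846 bits


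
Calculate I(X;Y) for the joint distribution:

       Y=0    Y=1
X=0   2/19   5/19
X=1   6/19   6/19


H(X) = 0.9495, H(Y) = 0.9819, H(X,Y) = 1.8990
I(X;Y) = H(X) + H(Y) - H(X,Y) = 0.0324 bits


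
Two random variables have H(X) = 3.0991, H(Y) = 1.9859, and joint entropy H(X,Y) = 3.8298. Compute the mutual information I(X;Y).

I(X;Y) = H(X) + H(Y) - H(X,Y)
I(X;Y) = 3.0991 + 1.9859 - 3.8298 = 1.2552 bits


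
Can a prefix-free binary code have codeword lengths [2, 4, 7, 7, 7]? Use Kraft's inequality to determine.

Kraft inequality: Σ 2^(-l_i) ≤ 1 for prefix-free code
Calculating: 2^(-2) + 2^(-4) + 2^(-7) + 2^(-7) + 2^(-7)
= 0.25 + 0.0625 + 0.0078125 + 0.0078125 + 0.0078125
= 0.3359
Since 0.3359 ≤ 1, prefix-free code exists


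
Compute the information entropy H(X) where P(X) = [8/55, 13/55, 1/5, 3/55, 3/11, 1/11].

H(X) = -Σ p(x) log₂ p(x)
  -8/55 × log₂(8/55) = 0.4046
  -13/55 × log₂(13/55) = 0.4919
  -1/5 × log₂(1/5) = 0.4644
  -3/55 × log₂(3/55) = 0.2289
  -3/11 × log₂(3/11) = 0.5112
  -1/11 × log₂(1/11) = 0.3145
H(X) = 2.4154 bits


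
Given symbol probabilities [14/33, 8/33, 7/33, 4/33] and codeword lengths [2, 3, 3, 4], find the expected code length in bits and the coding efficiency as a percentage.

Average length L = Σ p_i × l_i = 2.6970 bits
Entropy H = 1.8640 bits
Efficiency η = H/L × 100% = 69.11%


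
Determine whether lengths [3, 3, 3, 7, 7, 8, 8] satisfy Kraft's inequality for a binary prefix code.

Kraft inequality: Σ 2^(-l_i) ≤ 1 for prefix-free code
Calculating: 2^(-3) + 2^(-3) + 2^(-3) + 2^(-7) + 2^(-7) + 2^(-8) + 2^(-8)
= 0.125 + 0.125 + 0.125 + 0.0078125 + 0.0078125 + 0.00390625 + 0.00390625
= 0.3984
Since 0.3984 ≤ 1, prefix-free code exists


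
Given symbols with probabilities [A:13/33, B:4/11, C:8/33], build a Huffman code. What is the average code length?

Huffman tree construction:
Combine smallest probabilities repeatedly
Resulting codes:
  A: 0 (length 1)
  B: 11 (length 2)
  C: 10 (length 2)
Average length = Σ p(s) × length(s) = 1.6061 bits


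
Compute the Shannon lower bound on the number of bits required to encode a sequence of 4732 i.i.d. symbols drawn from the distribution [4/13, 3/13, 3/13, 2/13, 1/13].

Entropy H = 2.1997 bits/symbol
Minimum bits = H × n = 2.1997 × 4732
= 10408.92 bits


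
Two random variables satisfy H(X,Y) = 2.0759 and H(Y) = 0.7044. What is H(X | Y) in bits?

Chain rule: H(X,Y) = H(X|Y) + H(Y)
H(X|Y) = H(X,Y) - H(Y) = 2.0759 - 0.7044 = 1.3715 bits


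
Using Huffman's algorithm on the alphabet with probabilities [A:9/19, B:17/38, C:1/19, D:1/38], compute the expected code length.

Huffman tree construction:
Combine smallest probabilities repeatedly
Resulting codes:
  A: 0 (length 1)
  B: 11 (length 2)
  C: 101 (length 3)
  D: 100 (length 3)
Average length = Σ p(s) × length(s) = 1.6053 bits


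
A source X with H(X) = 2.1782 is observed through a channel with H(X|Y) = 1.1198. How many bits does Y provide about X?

I(X;Y) = H(X) - H(X|Y)
I(X;Y) = 2.1782 - 1.1198 = 1.0584 bits


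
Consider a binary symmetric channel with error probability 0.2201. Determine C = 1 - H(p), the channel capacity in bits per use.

For BSC with error probability p:
C = 1 - H(p) where H(p) is binary entropy
H(0.2201) = -0.2201 × log₂(0.2201) - 0.7799 × log₂(0.7799)
H(p) = 0.7604
C = 1 - 0.7604 = 0.2396 bits/use


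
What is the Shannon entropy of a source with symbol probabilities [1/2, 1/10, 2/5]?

H(X) = -Σ p(x) log₂ p(x)
  -1/2 × log₂(1/2) = 0.5000
  -1/10 × log₂(1/10) = 0.3322
  -2/5 × log₂(2/5) = 0.5288
H(X) = 1.3610 bits


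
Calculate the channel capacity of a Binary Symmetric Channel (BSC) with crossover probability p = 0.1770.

For BSC with error probability p:
C = 1 - H(p) where H(p) is binary entropy
H(0.1770) = -0.1770 × log₂(0.1770) - 0.8230 × log₂(0.8230)
H(p) = 0.6735
C = 1 - 0.6735 = 0.3265 bits/use


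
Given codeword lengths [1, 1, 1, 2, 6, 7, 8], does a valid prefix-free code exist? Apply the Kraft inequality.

Kraft inequality: Σ 2^(-l_i) ≤ 1 for prefix-free code
Calculating: 2^(-1) + 2^(-1) + 2^(-1) + 2^(-2) + 2^(-6) + 2^(-7) + 2^(-8)
= 0.5 + 0.5 + 0.5 + 0.25 + 0.015625 + 0.0078125 + 0.00390625
= 1.7773
Since 1.7773 > 1, prefix-free code does not exist


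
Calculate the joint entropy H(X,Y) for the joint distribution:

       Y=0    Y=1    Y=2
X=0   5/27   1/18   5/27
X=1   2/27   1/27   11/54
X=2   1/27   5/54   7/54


H(X,Y) = -Σ p(x,y) log₂ p(x,y)
  p(0,0)=5/27: -0.1852 × log₂(0.1852) = 0.4505
  p(0,1)=1/18: -0.0556 × log₂(0.0556) = 0.2317
  p(0,2)=5/27: -0.1852 × log₂(0.1852) = 0.4505
  p(1,0)=2/27: -0.0741 × log₂(0.0741) = 0.2781
  p(1,1)=1/27: -0.0370 × log₂(0.0370) = 0.1761
  p(1,2)=11/54: -0.2037 × log₂(0.2037) = 0.4676
  p(2,0)=1/27: -0.0370 × log₂(0.0370) = 0.1761
  p(2,1)=5/54: -0.0926 × log₂(0.0926) = 0.3179
  p(2,2)=7/54: -0.1296 × log₂(0.1296) = 0.3821
H(X,Y) = 2.9307 bits


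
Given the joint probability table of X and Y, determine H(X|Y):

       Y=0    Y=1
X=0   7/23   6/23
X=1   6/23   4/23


H(X|Y) = Σ_y p(y) H(X|Y=y)
  p(Y=0) = 13/23, H(X|Y=0) = 0.9957
  p(Y=1) = 10/23, H(X|Y=1) = 0.9710
H(X|Y) = 0.5652×0.9957 + 0.4348×0.9710 = 0.9850 bits


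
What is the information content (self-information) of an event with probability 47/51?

Information content I(x) = -log₂(p(x))
I = -log₂(47/51) = -log₂(0.9216)
I = 0.1178 bits


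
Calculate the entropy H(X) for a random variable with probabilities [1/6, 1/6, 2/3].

H(X) = -Σ p(x) log₂ p(x)
  -1/6 × log₂(1/6) = 0.4308
  -1/6 × log₂(1/6) = 0.4308
  -2/3 × log₂(2/3) = 0.3900
H(X) = 1.2516 bits


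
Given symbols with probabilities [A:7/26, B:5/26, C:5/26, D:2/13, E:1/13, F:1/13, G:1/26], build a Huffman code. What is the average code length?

Huffman tree construction:
Combine smallest probabilities repeatedly
Resulting codes:
  A: 10 (length 2)
  B: 111 (length 3)
  C: 00 (length 2)
  D: 110 (length 3)
  E: 0111 (length 4)
  F: 010 (length 3)
  G: 0110 (length 4)
Average length = Σ p(s) × length(s) = 2.6538 bits


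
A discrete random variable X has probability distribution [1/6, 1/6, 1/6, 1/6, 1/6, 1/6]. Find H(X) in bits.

H(X) = -Σ p(x) log₂ p(x)
  -1/6 × log₂(1/6) = 0.4308
  -1/6 × log₂(1/6) = 0.4308
  -1/6 × log₂(1/6) = 0.4308
  -1/6 × log₂(1/6) = 0.4308
  -1/6 × log₂(1/6) = 0.4308
  -1/6 × log₂(1/6) = 0.4308
H(X) = 2.5850 bits


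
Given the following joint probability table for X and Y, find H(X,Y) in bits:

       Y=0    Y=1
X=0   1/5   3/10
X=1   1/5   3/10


H(X,Y) = -Σ p(x,y) log₂ p(x,y)
  p(0,0)=1/5: -0.2000 × log₂(0.2000) = 0.4644
  p(0,1)=3/10: -0.3000 × log₂(0.3000) = 0.5211
  p(1,0)=1/5: -0.2000 × log₂(0.2000) = 0.4644
  p(1,1)=3/10: -0.3000 × log₂(0.3000) = 0.5211
H(X,Y) = 1.9710 bits


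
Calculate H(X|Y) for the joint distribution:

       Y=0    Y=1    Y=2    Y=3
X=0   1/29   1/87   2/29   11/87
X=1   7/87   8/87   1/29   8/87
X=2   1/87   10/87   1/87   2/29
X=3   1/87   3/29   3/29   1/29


H(X|Y) = Σ_y p(y) H(X|Y=y)
  p(Y=0) = 4/29, H(X|Y=0) = 1.5511
  p(Y=1) = 28/87, H(X|Y=1) = 1.7449
  p(Y=2) = 19/87, H(X|Y=2) = 1.6798
  p(Y=3) = 28/87, H(X|Y=3) = 1.8674
H(X|Y) = 0.1379×1.5511 + 0.3218×1.7449 + 0.2184×1.6798 + 0.3218×1.8674 = 1.7434 bits
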